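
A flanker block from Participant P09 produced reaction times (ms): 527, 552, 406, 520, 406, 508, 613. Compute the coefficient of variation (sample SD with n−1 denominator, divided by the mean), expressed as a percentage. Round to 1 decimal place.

n = 7, Σ = 3532, M = 504.5714
Σ(x−M)² = 34191.714; s = √(34191.714/6) = 75.4892
CV = 75.4892 / 504.5714 = 0.14961 = 14.961%

15.0%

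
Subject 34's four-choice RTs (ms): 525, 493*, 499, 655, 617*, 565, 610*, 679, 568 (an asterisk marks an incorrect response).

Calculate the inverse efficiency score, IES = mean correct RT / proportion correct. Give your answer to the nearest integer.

873 ms

Correct trials (n=6): 525, 499, 655, 565, 679, 568
Mean correct RT = 3491/6 = 581.8333 ms
Proportion correct = 6/9
IES = 581.8333 / (6/9) = 872.750 ms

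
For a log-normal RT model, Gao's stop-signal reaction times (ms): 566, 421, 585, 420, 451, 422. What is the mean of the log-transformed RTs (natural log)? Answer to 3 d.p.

ln(RT): 6.3386, 6.0426, 6.3716, 6.0403, 6.1115, 6.0450
Σ ln(RT) = 36.9496
Mean = 36.9496/6 = 6.15826

6.158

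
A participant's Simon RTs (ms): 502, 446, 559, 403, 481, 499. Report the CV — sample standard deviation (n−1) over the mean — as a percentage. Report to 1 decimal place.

11.0%

n = 6, Σ = 2890, M = 481.6667
Σ(x−M)² = 14155.333; s = √(14155.333/5) = 53.2078
CV = 53.2078 / 481.6667 = 0.11047 = 11.047%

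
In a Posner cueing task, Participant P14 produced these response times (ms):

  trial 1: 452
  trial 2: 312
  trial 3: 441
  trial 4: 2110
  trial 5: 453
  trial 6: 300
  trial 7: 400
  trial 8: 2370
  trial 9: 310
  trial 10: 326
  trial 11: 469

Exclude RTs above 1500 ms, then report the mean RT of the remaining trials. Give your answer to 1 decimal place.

384.8 ms

Excluded: 2110, 2370
Retained (n=9): Σ = 3463
Mean = 3463/9 = 384.7778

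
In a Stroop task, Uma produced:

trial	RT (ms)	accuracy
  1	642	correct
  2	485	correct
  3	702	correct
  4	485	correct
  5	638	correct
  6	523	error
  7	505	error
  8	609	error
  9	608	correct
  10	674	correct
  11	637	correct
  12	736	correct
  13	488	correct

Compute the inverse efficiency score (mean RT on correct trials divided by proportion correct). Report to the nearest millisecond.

Correct trials (n=10): 642, 485, 702, 485, 638, 608, 674, 637, 736, 488
Mean correct RT = 6095/10 = 609.5000 ms
Proportion correct = 10/13
IES = 609.5000 / (10/13) = 792.350 ms

792 ms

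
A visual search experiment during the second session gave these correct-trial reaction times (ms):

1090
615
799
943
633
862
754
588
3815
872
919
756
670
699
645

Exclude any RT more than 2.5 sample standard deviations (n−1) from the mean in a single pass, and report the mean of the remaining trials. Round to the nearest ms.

n = 15, ΣRT = 14660, M = 977.333
Σ(x−M)² = 8908493.33; s = √(8908493.33/14) = 797.697
Cutoffs: 977.333 ± 2.5·797.697 → [-1016.9, 2971.6]
Outside: 3815 → excluded.
Retained (n=14): Σ = 10845, mean = 10845/14 = 774.643

775 ms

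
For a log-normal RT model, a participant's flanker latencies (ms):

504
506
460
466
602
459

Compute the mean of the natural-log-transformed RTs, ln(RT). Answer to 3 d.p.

6.209

ln(RT): 6.2226, 6.2265, 6.1312, 6.1442, 6.4003, 6.1291
Σ ln(RT) = 37.2538
Mean = 37.2538/6 = 6.20897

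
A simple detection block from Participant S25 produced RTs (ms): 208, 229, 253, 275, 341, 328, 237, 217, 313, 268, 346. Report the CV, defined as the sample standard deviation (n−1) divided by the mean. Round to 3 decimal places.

n = 11, Σ = 3015, M = 274.0909
Σ(x−M)² = 25586.909; s = √(25586.909/10) = 50.5835
CV = 50.5835 / 274.0909 = 0.18455

0.185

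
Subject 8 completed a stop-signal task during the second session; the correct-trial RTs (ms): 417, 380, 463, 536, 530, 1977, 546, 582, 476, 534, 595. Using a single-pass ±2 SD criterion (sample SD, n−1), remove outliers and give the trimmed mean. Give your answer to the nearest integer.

n = 11, ΣRT = 7036, M = 639.636
Σ(x−M)² = 2011498.55; s = √(2011498.55/10) = 448.497
Cutoffs: 639.636 ± 2·448.497 → [-257.4, 1536.6]
Outside: 1977 → excluded.
Retained (n=10): Σ = 5059, mean = 5059/10 = 505.900

506 ms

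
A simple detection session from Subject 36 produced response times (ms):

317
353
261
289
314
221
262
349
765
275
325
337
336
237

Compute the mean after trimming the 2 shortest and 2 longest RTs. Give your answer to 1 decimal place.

Sorted: 221, 237, 261, 262, 275, 289, 314, 317, 325, 336, 337, 349, 353, 765
Drop lowest 2 (221, 237) and highest 2 (353, 765)
Remaining (n=10): Σ = 3065, mean = 3065/10 = 306.500

306.5 ms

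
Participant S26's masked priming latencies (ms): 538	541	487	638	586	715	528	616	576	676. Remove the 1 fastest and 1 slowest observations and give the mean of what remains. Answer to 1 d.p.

587.4 ms

Sorted: 487, 528, 538, 541, 576, 586, 616, 638, 676, 715
Drop lowest 1 (487) and highest 1 (715)
Remaining (n=8): Σ = 4699, mean = 4699/8 = 587.375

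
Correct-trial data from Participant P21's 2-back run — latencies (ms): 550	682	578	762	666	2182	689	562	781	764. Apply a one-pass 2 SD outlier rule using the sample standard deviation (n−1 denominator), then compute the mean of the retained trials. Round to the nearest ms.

670 ms

n = 10, ΣRT = 8216, M = 821.600
Σ(x−M)² = 2120988.40; s = √(2120988.40/9) = 485.454
Cutoffs: 821.600 ± 2·485.454 → [-149.3, 1792.5]
Outside: 2182 → excluded.
Retained (n=9): Σ = 6034, mean = 6034/9 = 670.444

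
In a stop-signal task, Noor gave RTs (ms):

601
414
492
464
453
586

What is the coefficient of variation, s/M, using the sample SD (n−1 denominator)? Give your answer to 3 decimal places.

0.151

n = 6, Σ = 3010, M = 501.6667
Σ(x−M)² = 28545.333; s = √(28545.333/5) = 75.5584
CV = 75.5584 / 501.6667 = 0.15061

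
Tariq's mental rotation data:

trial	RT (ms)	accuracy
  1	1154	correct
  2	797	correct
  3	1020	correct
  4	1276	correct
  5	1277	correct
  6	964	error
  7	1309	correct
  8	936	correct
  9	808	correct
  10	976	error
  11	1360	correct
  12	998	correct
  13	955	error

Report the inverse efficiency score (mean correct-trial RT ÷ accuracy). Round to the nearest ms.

Correct trials (n=10): 1154, 797, 1020, 1276, 1277, 1309, 936, 808, 1360, 998
Mean correct RT = 10935/10 = 1093.5000 ms
Proportion correct = 10/13
IES = 1093.5000 / (10/13) = 1421.550 ms

1422 ms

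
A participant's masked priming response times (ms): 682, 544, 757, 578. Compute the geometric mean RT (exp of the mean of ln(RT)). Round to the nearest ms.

635 ms

ln(RT): 6.5250, 6.2989, 6.6294, 6.3596
Mean ln(RT) = 25.8129/4 = 6.45323
Geometric mean = exp(6.45323) = 634.75 ms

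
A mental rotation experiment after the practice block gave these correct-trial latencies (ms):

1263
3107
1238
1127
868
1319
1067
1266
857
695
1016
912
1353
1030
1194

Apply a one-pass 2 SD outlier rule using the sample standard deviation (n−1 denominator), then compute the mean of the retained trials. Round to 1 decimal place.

1086.1 ms

n = 15, ΣRT = 18312, M = 1220.800
Σ(x−M)² = 4329150.40; s = √(4329150.40/14) = 556.080
Cutoffs: 1220.800 ± 2·556.080 → [108.6, 2333.0]
Outside: 3107 → excluded.
Retained (n=14): Σ = 15205, mean = 15205/14 = 1086.071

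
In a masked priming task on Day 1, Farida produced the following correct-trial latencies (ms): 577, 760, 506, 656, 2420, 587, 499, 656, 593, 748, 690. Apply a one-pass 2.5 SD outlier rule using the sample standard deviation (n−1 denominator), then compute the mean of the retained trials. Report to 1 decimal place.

627.2 ms

n = 11, ΣRT = 8692, M = 790.182
Σ(x−M)² = 2996199.64; s = √(2996199.64/10) = 547.376
Cutoffs: 790.182 ± 2.5·547.376 → [-578.3, 2158.6]
Outside: 2420 → excluded.
Retained (n=10): Σ = 6272, mean = 6272/10 = 627.200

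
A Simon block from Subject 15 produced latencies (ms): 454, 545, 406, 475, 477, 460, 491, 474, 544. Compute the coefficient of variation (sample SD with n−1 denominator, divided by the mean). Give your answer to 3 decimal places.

n = 9, Σ = 4326, M = 480.6667
Σ(x−M)² = 15060.000; s = √(15060.000/8) = 43.3878
CV = 43.3878 / 480.6667 = 0.09027

0.090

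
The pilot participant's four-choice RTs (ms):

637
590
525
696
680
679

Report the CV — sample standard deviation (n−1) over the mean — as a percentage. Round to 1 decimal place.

n = 6, Σ = 3807, M = 634.5000
Σ(x−M)² = 21809.500; s = √(21809.500/5) = 66.0447
CV = 66.0447 / 634.5000 = 0.10409 = 10.409%

10.4%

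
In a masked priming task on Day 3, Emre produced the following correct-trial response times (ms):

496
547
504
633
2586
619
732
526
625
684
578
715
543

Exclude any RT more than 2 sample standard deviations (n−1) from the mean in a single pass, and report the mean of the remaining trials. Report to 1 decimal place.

600.2 ms

n = 13, ΣRT = 9788, M = 752.923
Σ(x−M)² = 3712014.92; s = √(3712014.92/12) = 556.179
Cutoffs: 752.923 ± 2·556.179 → [-359.4, 1865.3]
Outside: 2586 → excluded.
Retained (n=12): Σ = 7202, mean = 7202/12 = 600.167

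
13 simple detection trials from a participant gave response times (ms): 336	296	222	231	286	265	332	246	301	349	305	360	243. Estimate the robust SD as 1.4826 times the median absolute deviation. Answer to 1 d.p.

59.3 ms

Sorted: 222, 231, 243, 246, 265, 286, 296, 301, 305, 332, 336, 349, 360 → median = 296
|x − 296| sorted: 0, 5, 9, 10, 31, 36, 40, 50, 53, 53, 64, 65, 74 → MAD = 40
Robust SD ≈ 1.4826 × 40 = 59.304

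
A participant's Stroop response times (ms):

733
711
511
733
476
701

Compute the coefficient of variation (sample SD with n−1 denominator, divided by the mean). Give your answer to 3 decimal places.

0.183

n = 6, Σ = 3865, M = 644.1667
Σ(x−M)² = 69492.833; s = √(69492.833/5) = 117.8922
CV = 117.8922 / 644.1667 = 0.18302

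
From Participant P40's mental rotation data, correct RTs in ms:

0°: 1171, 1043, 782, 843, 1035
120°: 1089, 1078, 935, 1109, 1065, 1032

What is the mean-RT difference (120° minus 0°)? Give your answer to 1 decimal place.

76.5 ms

M(0°) = 4874/5 = 974.800
M(120°) = 6308/6 = 1051.333
Difference = 1051.333 − 974.800 = 76.533 ms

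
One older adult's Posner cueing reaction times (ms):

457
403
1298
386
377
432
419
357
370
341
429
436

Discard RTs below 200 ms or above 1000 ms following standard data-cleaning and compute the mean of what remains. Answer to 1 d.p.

400.6 ms

Excluded: 1298
Retained (n=11): Σ = 4407
Mean = 4407/11 = 400.6364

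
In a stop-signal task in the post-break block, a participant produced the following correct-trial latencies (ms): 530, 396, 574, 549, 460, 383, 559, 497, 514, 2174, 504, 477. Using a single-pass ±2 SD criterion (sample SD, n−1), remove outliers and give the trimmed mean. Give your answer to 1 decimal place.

494.8 ms

n = 12, ΣRT = 7617, M = 634.750
Σ(x−M)² = 2623498.25; s = √(2623498.25/11) = 488.364
Cutoffs: 634.750 ± 2·488.364 → [-342.0, 1611.5]
Outside: 2174 → excluded.
Retained (n=11): Σ = 5443, mean = 5443/11 = 494.818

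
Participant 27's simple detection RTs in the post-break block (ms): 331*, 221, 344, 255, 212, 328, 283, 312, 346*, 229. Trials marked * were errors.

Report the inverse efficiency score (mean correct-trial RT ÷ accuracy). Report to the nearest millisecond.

341 ms

Correct trials (n=8): 221, 344, 255, 212, 328, 283, 312, 229
Mean correct RT = 2184/8 = 273.0000 ms
Proportion correct = 8/10
IES = 273.0000 / (8/10) = 341.250 ms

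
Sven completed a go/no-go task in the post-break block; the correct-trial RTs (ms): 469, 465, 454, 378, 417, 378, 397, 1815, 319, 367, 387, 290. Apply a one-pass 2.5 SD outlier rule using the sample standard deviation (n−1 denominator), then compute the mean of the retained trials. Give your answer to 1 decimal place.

n = 12, ΣRT = 6136, M = 511.333
Σ(x−M)² = 1886570.67; s = √(1886570.67/11) = 414.133
Cutoffs: 511.333 ± 2.5·414.133 → [-524.0, 1546.7]
Outside: 1815 → excluded.
Retained (n=11): Σ = 4321, mean = 4321/11 = 392.818

392.8 ms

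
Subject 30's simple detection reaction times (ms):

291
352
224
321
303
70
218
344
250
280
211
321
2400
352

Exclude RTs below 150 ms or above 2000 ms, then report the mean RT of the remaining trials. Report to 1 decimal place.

Excluded: 70, 2400
Retained (n=12): Σ = 3467
Mean = 3467/12 = 288.9167

288.9 ms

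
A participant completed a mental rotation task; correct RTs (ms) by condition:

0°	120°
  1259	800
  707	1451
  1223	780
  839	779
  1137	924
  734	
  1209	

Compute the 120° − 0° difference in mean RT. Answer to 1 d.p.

M(0°) = 7108/7 = 1015.429
M(120°) = 4734/5 = 946.800
Difference = 946.800 − 1015.429 = -68.629 ms

-68.6 ms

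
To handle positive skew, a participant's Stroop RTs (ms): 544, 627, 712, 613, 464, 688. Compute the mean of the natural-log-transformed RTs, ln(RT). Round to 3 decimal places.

ln(RT): 6.2989, 6.4409, 6.5681, 6.4184, 6.1399, 6.5338
Σ ln(RT) = 38.4000
Mean = 38.4000/6 = 6.40000

6.400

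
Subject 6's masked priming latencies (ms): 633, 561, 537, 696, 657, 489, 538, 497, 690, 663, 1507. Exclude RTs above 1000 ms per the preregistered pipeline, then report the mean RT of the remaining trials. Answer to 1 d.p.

Excluded: 1507
Retained (n=10): Σ = 5961
Mean = 5961/10 = 596.1000

596.1 ms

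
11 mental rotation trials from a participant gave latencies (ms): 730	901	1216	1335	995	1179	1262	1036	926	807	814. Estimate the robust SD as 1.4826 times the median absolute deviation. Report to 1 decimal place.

Sorted: 730, 807, 814, 901, 926, 995, 1036, 1179, 1216, 1262, 1335 → median = 995
|x − 995| sorted: 0, 41, 69, 94, 181, 184, 188, 221, 265, 267, 340 → MAD = 184
Robust SD ≈ 1.4826 × 184 = 272.798

272.8 ms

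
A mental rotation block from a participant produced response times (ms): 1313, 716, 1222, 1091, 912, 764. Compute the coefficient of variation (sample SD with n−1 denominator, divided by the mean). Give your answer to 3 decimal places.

0.244

n = 6, Σ = 6018, M = 1003.0000
Σ(x−M)² = 299576.000; s = √(299576.000/5) = 244.7758
CV = 244.7758 / 1003.0000 = 0.24404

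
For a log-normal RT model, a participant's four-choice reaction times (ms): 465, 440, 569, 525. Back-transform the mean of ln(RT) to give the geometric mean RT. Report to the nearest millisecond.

ln(RT): 6.1420, 6.0868, 6.3439, 6.2634
Mean ln(RT) = 24.8361/4 = 6.20902
Geometric mean = exp(6.20902) = 497.22 ms

497 ms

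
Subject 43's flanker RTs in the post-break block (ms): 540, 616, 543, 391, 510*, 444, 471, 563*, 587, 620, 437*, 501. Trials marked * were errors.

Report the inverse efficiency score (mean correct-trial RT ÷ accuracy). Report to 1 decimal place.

698.2 ms

Correct trials (n=9): 540, 616, 543, 391, 444, 471, 587, 620, 501
Mean correct RT = 4713/9 = 523.6667 ms
Proportion correct = 9/12
IES = 523.6667 / (9/12) = 698.222 ms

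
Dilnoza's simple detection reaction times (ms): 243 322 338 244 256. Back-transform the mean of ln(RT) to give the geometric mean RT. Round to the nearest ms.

ln(RT): 5.4931, 5.7746, 5.8230, 5.4972, 5.5452
Mean ln(RT) = 28.1330/5 = 5.62660
Geometric mean = exp(5.62660) = 277.72 ms

278 ms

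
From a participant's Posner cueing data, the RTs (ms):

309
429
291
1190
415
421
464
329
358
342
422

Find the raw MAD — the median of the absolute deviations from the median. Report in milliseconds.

57 ms

Sorted: 291, 309, 329, 342, 358, 415, 421, 422, 429, 464, 1190 → median = 415
|x − 415|: 106, 14, 124, 775, 0, 6, 49, 86, 57, 73, 7
Sorted deviations: 0, 6, 7, 14, 49, 57, 73, 86, 106, 124, 775 → MAD = 57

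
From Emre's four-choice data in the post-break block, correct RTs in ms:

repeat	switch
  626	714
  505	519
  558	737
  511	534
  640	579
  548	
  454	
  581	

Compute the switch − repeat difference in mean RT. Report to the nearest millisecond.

M(repeat) = 4423/8 = 552.875
M(switch) = 3083/5 = 616.600
Difference = 616.600 − 552.875 = 63.725 ms

64 ms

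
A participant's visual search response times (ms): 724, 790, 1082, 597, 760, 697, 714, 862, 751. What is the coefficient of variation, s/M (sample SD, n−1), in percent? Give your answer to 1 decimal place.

17.5%

n = 9, Σ = 6977, M = 775.2222
Σ(x−M)² = 146933.556; s = √(146933.556/8) = 135.5238
CV = 135.5238 / 775.2222 = 0.17482 = 17.482%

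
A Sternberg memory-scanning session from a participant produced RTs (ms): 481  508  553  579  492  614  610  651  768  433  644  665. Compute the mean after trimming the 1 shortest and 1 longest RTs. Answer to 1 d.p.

Sorted: 433, 481, 492, 508, 553, 579, 610, 614, 644, 651, 665, 768
Drop lowest 1 (433) and highest 1 (768)
Remaining (n=10): Σ = 5797, mean = 5797/10 = 579.700

579.7 ms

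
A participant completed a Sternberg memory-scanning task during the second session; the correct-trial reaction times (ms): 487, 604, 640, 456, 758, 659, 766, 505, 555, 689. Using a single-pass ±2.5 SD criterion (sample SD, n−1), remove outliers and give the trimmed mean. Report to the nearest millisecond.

612 ms

n = 10, ΣRT = 6119, M = 611.900
Σ(x−M)² = 108676.90; s = √(108676.90/9) = 109.887
Cutoffs: 611.900 ± 2.5·109.887 → [337.2, 886.6]
No RTs fall outside the cutoffs; all 10 retained. Mean = 6119/10 = 611.900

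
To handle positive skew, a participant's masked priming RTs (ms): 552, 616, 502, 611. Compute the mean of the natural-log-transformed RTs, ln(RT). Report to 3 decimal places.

6.343

ln(RT): 6.3135, 6.4232, 6.2186, 6.4151
Σ ln(RT) = 25.3705
Mean = 25.3705/4 = 6.34262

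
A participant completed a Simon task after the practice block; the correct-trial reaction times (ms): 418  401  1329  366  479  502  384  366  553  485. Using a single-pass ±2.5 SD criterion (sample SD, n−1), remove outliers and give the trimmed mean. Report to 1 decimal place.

n = 10, ΣRT = 5283, M = 528.300
Σ(x−M)² = 748604.10; s = √(748604.10/9) = 288.406
Cutoffs: 528.300 ± 2.5·288.406 → [-192.7, 1249.3]
Outside: 1329 → excluded.
Retained (n=9): Σ = 3954, mean = 3954/9 = 439.333

439.3 ms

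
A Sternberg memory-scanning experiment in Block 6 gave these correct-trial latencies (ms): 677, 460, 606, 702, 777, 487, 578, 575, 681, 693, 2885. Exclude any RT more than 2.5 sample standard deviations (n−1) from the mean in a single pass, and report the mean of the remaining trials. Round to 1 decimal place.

623.6 ms

n = 11, ΣRT = 9121, M = 829.182
Σ(x−M)² = 4739843.64; s = √(4739843.64/10) = 688.465
Cutoffs: 829.182 ± 2.5·688.465 → [-892.0, 2550.3]
Outside: 2885 → excluded.
Retained (n=10): Σ = 6236, mean = 6236/10 = 623.600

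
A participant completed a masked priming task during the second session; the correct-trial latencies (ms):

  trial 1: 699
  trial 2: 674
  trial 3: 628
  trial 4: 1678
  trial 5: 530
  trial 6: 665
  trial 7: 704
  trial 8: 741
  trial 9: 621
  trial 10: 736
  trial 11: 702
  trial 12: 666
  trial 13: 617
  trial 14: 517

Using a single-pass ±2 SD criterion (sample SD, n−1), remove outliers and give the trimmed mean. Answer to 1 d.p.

653.8 ms

n = 14, ΣRT = 10178, M = 727.000
Σ(x−M)² = 1033036.00; s = √(1033036.00/13) = 281.894
Cutoffs: 727.000 ± 2·281.894 → [163.2, 1290.8]
Outside: 1678 → excluded.
Retained (n=13): Σ = 8500, mean = 8500/13 = 653.846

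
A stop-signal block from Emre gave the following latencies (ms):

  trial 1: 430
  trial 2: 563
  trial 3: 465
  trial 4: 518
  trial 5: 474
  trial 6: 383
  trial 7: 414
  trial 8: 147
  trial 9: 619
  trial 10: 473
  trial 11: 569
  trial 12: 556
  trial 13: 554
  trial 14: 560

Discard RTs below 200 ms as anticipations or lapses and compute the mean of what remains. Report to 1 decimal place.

506.0 ms

Excluded: 147
Retained (n=13): Σ = 6578
Mean = 6578/13 = 506.0000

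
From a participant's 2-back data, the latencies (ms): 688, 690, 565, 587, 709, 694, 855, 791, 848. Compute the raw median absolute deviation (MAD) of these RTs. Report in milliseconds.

Sorted: 565, 587, 688, 690, 694, 709, 791, 848, 855 → median = 694
|x − 694|: 6, 4, 129, 107, 15, 0, 161, 97, 154
Sorted deviations: 0, 4, 6, 15, 97, 107, 129, 154, 161 → MAD = 97

97 ms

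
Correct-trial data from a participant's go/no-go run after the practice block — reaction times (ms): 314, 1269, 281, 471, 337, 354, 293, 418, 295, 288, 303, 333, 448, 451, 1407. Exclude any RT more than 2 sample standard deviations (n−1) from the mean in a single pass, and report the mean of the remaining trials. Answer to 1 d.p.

352.8 ms

n = 15, ΣRT = 7262, M = 484.133
Σ(x−M)² = 1749861.73; s = √(1749861.73/14) = 353.539
Cutoffs: 484.133 ± 2·353.539 → [-222.9, 1191.2]
Outside: 1269, 1407 → excluded.
Retained (n=13): Σ = 4586, mean = 4586/13 = 352.769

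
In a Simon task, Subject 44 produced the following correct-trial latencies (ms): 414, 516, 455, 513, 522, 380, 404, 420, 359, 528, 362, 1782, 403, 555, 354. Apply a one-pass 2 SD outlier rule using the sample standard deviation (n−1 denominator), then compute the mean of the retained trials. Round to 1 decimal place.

n = 15, ΣRT = 7967, M = 531.133
Σ(x−M)² = 1742789.73; s = √(1742789.73/14) = 352.824
Cutoffs: 531.133 ± 2·352.824 → [-174.5, 1236.8]
Outside: 1782 → excluded.
Retained (n=14): Σ = 6185, mean = 6185/14 = 441.786

441.8 ms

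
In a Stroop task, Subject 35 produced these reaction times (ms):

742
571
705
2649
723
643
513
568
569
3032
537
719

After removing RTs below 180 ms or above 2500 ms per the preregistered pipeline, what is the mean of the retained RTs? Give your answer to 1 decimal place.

629.0 ms

Excluded: 2649, 3032
Retained (n=10): Σ = 6290
Mean = 6290/10 = 629.0000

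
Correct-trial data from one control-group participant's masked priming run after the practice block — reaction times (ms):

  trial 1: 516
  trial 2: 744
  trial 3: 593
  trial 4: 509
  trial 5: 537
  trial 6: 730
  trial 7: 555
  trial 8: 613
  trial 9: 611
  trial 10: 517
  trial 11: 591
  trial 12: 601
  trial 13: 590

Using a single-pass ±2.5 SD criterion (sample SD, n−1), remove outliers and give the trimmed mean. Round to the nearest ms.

593 ms

n = 13, ΣRT = 7707, M = 592.846
Σ(x−M)² = 65711.69; s = √(65711.69/12) = 74.000
Cutoffs: 592.846 ± 2.5·74.000 → [407.8, 777.8]
No RTs fall outside the cutoffs; all 13 retained. Mean = 7707/13 = 592.846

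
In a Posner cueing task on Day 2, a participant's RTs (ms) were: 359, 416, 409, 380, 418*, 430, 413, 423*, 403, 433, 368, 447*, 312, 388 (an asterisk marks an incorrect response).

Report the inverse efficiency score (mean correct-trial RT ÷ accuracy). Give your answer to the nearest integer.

Correct trials (n=11): 359, 416, 409, 380, 430, 413, 403, 433, 368, 312, 388
Mean correct RT = 4311/11 = 391.9091 ms
Proportion correct = 11/14
IES = 391.9091 / (11/14) = 498.793 ms

499 ms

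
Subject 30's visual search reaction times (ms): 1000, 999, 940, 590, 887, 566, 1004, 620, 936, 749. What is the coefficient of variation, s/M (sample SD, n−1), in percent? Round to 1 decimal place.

21.7%

n = 10, Σ = 8291, M = 829.1000
Σ(x−M)² = 292270.900; s = √(292270.900/9) = 180.2069
CV = 180.2069 / 829.1000 = 0.21735 = 21.735%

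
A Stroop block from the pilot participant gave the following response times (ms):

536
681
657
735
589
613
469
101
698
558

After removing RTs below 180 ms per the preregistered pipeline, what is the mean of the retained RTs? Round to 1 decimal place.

615.1 ms

Excluded: 101
Retained (n=9): Σ = 5536
Mean = 5536/9 = 615.1111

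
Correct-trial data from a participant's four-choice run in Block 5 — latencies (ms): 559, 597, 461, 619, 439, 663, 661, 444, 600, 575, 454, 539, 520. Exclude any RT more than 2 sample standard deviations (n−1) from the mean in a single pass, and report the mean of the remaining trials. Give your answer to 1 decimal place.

548.5 ms

n = 13, ΣRT = 7131, M = 548.538
Σ(x−M)² = 76953.23; s = √(76953.23/12) = 80.080
Cutoffs: 548.538 ± 2·80.080 → [388.4, 708.7]
No RTs fall outside the cutoffs; all 13 retained. Mean = 7131/13 = 548.538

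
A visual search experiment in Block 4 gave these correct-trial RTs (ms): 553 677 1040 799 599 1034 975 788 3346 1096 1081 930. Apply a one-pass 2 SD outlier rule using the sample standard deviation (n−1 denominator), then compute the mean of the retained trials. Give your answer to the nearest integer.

n = 12, ΣRT = 12918, M = 1076.500
Σ(x−M)² = 6007831.00; s = √(6007831.00/11) = 739.031
Cutoffs: 1076.500 ± 2·739.031 → [-401.6, 2554.6]
Outside: 3346 → excluded.
Retained (n=11): Σ = 9572, mean = 9572/11 = 870.182

870 ms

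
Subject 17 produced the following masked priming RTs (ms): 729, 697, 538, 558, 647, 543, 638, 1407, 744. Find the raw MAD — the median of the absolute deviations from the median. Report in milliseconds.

Sorted: 538, 543, 558, 638, 647, 697, 729, 744, 1407 → median = 647
|x − 647|: 82, 50, 109, 89, 0, 104, 9, 760, 97
Sorted deviations: 0, 9, 50, 82, 89, 97, 104, 109, 760 → MAD = 89

89 ms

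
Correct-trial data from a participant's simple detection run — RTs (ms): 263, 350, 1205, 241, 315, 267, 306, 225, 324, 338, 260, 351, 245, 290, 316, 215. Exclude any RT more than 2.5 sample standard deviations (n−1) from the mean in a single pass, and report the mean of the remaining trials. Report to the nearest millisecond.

n = 16, ΣRT = 5511, M = 344.438
Σ(x−M)² = 818581.94; s = √(818581.94/15) = 233.607
Cutoffs: 344.438 ± 2.5·233.607 → [-239.6, 928.5]
Outside: 1205 → excluded.
Retained (n=15): Σ = 4306, mean = 4306/15 = 287.067

287 ms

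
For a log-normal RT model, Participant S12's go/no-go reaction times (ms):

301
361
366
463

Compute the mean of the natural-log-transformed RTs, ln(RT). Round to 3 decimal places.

ln(RT): 5.7071, 5.8889, 5.9026, 6.1377
Σ ln(RT) = 23.6363
Mean = 23.6363/4 = 5.90909

5.909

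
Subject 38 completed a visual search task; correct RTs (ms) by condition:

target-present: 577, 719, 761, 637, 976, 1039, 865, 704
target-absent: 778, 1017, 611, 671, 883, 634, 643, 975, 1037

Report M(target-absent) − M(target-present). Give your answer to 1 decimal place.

20.7 ms

M(target-present) = 6278/8 = 784.750
M(target-absent) = 7249/9 = 805.444
Difference = 805.444 − 784.750 = 20.694 ms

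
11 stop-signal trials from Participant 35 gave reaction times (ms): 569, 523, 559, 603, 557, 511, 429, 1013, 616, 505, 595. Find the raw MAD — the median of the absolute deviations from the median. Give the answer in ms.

Sorted: 429, 505, 511, 523, 557, 559, 569, 595, 603, 616, 1013 → median = 559
|x − 559|: 10, 36, 0, 44, 2, 48, 130, 454, 57, 54, 36
Sorted deviations: 0, 2, 10, 36, 36, 44, 48, 54, 57, 130, 454 → MAD = 44

44 ms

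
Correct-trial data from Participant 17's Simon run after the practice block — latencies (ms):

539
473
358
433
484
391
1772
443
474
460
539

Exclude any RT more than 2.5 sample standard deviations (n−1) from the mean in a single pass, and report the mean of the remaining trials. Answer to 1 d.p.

459.4 ms

n = 11, ΣRT = 6366, M = 578.727
Σ(x−M)² = 1595892.18; s = √(1595892.18/10) = 399.486
Cutoffs: 578.727 ± 2.5·399.486 → [-420.0, 1577.4]
Outside: 1772 → excluded.
Retained (n=10): Σ = 4594, mean = 4594/10 = 459.400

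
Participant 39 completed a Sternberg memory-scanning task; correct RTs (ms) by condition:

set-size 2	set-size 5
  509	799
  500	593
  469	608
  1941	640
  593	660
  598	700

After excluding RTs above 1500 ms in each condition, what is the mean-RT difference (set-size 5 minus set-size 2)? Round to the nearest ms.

set-size 2: exclude 1941
M(set-size 2) = 2669/5 = 533.800
M(set-size 5) = 4000/6 = 666.667
Difference = 666.667 − 533.800 = 132.867 ms

133 ms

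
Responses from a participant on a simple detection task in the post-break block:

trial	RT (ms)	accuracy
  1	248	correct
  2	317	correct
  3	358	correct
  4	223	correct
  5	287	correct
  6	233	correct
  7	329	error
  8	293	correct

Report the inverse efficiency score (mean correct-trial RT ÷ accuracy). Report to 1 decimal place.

319.8 ms

Correct trials (n=7): 248, 317, 358, 223, 287, 233, 293
Mean correct RT = 1959/7 = 279.8571 ms
Proportion correct = 7/8
IES = 279.8571 / (7/8) = 319.837 ms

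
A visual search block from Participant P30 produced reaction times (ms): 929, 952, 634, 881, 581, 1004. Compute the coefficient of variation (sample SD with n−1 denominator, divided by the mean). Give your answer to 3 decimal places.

0.214

n = 6, Σ = 4981, M = 830.1667
Σ(x−M)² = 157978.833; s = √(157978.833/5) = 177.7520
CV = 177.7520 / 830.1667 = 0.21412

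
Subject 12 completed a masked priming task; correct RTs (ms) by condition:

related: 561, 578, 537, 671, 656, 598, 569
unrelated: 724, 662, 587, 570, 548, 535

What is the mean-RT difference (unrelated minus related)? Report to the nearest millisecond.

M(related) = 4170/7 = 595.714
M(unrelated) = 3626/6 = 604.333
Difference = 604.333 − 595.714 = 8.619 ms

9 ms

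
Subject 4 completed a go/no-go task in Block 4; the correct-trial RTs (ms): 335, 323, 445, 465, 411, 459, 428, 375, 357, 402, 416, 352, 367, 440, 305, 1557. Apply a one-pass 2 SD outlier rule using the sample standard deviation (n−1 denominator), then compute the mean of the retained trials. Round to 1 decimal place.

n = 16, ΣRT = 7437, M = 464.812
Σ(x−M)² = 1308980.44; s = √(1308980.44/15) = 295.407
Cutoffs: 464.812 ± 2·295.407 → [-126.0, 1055.6]
Outside: 1557 → excluded.
Retained (n=15): Σ = 5880, mean = 5880/15 = 392.000

392.0 ms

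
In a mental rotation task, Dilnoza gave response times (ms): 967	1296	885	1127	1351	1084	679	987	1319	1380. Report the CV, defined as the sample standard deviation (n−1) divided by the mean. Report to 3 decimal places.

n = 10, Σ = 11075, M = 1107.5000
Σ(x−M)² = 482124.500; s = √(482124.500/9) = 231.4506
CV = 231.4506 / 1107.5000 = 0.20898

0.209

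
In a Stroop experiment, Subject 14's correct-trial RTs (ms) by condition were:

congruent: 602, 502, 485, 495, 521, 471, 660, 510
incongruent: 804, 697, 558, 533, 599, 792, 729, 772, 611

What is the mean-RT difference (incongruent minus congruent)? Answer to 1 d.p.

146.5 ms

M(congruent) = 4246/8 = 530.750
M(incongruent) = 6095/9 = 677.222
Difference = 677.222 − 530.750 = 146.472 ms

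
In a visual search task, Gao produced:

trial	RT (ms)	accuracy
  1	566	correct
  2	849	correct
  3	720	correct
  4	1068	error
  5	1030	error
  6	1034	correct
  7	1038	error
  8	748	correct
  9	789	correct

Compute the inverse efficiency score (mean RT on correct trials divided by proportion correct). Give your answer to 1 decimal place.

1176.5 ms

Correct trials (n=6): 566, 849, 720, 1034, 748, 789
Mean correct RT = 4706/6 = 784.3333 ms
Proportion correct = 6/9
IES = 784.3333 / (6/9) = 1176.500 ms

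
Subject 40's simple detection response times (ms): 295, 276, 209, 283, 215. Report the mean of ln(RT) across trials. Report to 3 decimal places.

5.533

ln(RT): 5.6870, 5.6204, 5.3423, 5.6454, 5.3706
Σ ln(RT) = 27.6658
Mean = 27.6658/5 = 5.53316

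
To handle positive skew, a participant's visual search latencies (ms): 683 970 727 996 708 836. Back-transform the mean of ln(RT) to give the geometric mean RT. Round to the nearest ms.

811 ms

ln(RT): 6.5265, 6.8773, 6.5889, 6.9037, 6.5624, 6.7286
Mean ln(RT) = 40.1875/6 = 6.69792
Geometric mean = exp(6.69792) = 810.72 ms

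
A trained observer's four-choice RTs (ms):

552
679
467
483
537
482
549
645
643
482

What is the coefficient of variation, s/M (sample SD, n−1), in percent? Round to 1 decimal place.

n = 10, Σ = 5519, M = 551.9000
Σ(x−M)² = 55078.900; s = √(55078.900/9) = 78.2296
CV = 78.2296 / 551.9000 = 0.14175 = 14.175%

14.2%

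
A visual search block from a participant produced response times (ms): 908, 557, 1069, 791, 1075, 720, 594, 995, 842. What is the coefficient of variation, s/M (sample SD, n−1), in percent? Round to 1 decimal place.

n = 9, Σ = 7551, M = 839.0000
Σ(x−M)² = 293716.000; s = √(293716.000/8) = 191.6103
CV = 191.6103 / 839.0000 = 0.22838 = 22.838%

22.8%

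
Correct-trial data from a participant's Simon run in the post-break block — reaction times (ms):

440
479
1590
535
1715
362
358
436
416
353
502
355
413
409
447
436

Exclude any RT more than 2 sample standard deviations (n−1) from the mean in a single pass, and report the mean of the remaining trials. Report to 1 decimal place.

n = 16, ΣRT = 9246, M = 577.875
Σ(x−M)² = 2688311.75; s = √(2688311.75/15) = 423.345
Cutoffs: 577.875 ± 2·423.345 → [-268.8, 1424.6]
Outside: 1590, 1715 → excluded.
Retained (n=14): Σ = 5941, mean = 5941/14 = 424.357

424.4 ms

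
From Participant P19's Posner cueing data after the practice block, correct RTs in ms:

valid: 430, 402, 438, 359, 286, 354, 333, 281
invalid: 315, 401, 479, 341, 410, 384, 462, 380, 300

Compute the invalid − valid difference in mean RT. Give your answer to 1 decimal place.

25.4 ms

M(valid) = 2883/8 = 360.375
M(invalid) = 3472/9 = 385.778
Difference = 385.778 − 360.375 = 25.403 ms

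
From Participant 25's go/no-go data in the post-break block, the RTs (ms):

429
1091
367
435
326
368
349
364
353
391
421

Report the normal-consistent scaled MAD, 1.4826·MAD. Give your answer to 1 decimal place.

Sorted: 326, 349, 353, 364, 367, 368, 391, 421, 429, 435, 1091 → median = 368
|x − 368| sorted: 0, 1, 4, 15, 19, 23, 42, 53, 61, 67, 723 → MAD = 23
Robust SD ≈ 1.4826 × 23 = 34.100

34.1 ms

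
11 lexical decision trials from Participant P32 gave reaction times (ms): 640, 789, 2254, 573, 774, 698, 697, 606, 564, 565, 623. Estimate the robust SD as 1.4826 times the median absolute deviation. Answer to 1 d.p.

Sorted: 564, 565, 573, 606, 623, 640, 697, 698, 774, 789, 2254 → median = 640
|x − 640| sorted: 0, 17, 34, 57, 58, 67, 75, 76, 134, 149, 1614 → MAD = 67
Robust SD ≈ 1.4826 × 67 = 99.334

99.3 ms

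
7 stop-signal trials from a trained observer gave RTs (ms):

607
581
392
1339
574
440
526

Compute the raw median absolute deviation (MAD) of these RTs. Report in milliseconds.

48 ms

Sorted: 392, 440, 526, 574, 581, 607, 1339 → median = 574
|x − 574|: 33, 7, 182, 765, 0, 134, 48
Sorted deviations: 0, 7, 33, 48, 134, 182, 765 → MAD = 48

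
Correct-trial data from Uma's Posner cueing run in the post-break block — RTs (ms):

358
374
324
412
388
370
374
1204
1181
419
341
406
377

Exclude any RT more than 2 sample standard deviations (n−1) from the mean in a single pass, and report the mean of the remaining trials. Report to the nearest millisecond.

n = 13, ΣRT = 6528, M = 502.154
Σ(x−M)² = 1135203.69; s = √(1135203.69/12) = 307.572
Cutoffs: 502.154 ± 2·307.572 → [-113.0, 1117.3]
Outside: 1181, 1204 → excluded.
Retained (n=11): Σ = 4143, mean = 4143/11 = 376.636

377 ms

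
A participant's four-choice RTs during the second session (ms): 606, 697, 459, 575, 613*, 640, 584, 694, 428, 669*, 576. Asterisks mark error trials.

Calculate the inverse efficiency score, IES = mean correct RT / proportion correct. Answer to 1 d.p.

Correct trials (n=9): 606, 697, 459, 575, 640, 584, 694, 428, 576
Mean correct RT = 5259/9 = 584.3333 ms
Proportion correct = 9/11
IES = 584.3333 / (9/11) = 714.185 ms

714.2 ms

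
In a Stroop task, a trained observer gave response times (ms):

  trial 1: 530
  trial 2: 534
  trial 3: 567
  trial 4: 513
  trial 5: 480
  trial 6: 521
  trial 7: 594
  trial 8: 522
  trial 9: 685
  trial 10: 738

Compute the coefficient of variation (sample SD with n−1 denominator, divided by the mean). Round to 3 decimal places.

0.145

n = 10, Σ = 5684, M = 568.4000
Σ(x−M)² = 60958.400; s = √(60958.400/9) = 82.2992
CV = 82.2992 / 568.4000 = 0.14479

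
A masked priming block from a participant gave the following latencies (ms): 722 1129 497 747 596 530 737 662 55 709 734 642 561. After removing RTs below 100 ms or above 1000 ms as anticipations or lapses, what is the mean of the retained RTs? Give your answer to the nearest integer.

Excluded: 55, 1129
Retained (n=11): Σ = 7137
Mean = 7137/11 = 648.8182

649 ms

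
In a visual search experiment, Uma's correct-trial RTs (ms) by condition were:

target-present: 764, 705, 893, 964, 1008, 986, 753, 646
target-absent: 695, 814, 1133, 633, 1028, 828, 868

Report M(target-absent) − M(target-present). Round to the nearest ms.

17 ms

M(target-present) = 6719/8 = 839.875
M(target-absent) = 5999/7 = 857.000
Difference = 857.000 − 839.875 = 17.125 ms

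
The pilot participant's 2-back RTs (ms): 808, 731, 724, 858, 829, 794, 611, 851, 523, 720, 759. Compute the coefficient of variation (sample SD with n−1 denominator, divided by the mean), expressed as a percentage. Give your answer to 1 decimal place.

13.8%

n = 11, Σ = 8208, M = 746.1818
Σ(x−M)² = 106113.636; s = √(106113.636/10) = 103.0115
CV = 103.0115 / 746.1818 = 0.13805 = 13.805%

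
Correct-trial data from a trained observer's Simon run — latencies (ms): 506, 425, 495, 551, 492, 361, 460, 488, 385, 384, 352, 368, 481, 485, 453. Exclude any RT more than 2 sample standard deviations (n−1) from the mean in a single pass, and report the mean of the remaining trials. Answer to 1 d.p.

n = 15, ΣRT = 6686, M = 445.733
Σ(x−M)² = 54046.93; s = √(54046.93/14) = 62.133
Cutoffs: 445.733 ± 2·62.133 → [321.5, 570.0]
No RTs fall outside the cutoffs; all 15 retained. Mean = 6686/15 = 445.733

445.7 ms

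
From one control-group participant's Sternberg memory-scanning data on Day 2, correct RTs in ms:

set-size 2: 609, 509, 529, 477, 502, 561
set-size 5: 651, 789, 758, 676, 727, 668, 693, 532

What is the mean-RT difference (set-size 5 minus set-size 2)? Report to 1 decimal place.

155.6 ms

M(set-size 2) = 3187/6 = 531.167
M(set-size 5) = 5494/8 = 686.750
Difference = 686.750 − 531.167 = 155.583 ms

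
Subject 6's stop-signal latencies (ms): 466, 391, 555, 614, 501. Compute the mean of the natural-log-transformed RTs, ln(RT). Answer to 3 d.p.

6.214

ln(RT): 6.1442, 5.9687, 6.3190, 6.4200, 6.2166
Σ ln(RT) = 31.0685
Mean = 31.0685/5 = 6.21369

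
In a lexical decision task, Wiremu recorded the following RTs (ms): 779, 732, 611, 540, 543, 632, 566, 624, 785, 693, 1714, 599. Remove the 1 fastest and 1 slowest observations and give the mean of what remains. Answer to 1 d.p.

656.4 ms

Sorted: 540, 543, 566, 599, 611, 624, 632, 693, 732, 779, 785, 1714
Drop lowest 1 (540) and highest 1 (1714)
Remaining (n=10): Σ = 6564, mean = 6564/10 = 656.400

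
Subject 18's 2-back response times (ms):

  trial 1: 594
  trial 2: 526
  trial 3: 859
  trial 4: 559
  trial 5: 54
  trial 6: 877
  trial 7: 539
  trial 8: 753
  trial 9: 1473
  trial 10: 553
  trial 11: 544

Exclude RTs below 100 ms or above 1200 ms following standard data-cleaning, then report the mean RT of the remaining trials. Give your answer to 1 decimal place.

Excluded: 54, 1473
Retained (n=9): Σ = 5804
Mean = 5804/9 = 644.8889

644.9 ms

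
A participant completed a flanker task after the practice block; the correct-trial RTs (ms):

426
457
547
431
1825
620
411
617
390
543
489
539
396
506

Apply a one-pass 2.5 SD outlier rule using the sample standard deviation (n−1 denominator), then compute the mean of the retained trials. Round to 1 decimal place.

490.2 ms

n = 14, ΣRT = 8197, M = 585.500
Σ(x−M)² = 1730029.50; s = √(1730029.50/13) = 364.800
Cutoffs: 585.500 ± 2.5·364.800 → [-326.5, 1497.5]
Outside: 1825 → excluded.
Retained (n=13): Σ = 6372, mean = 6372/13 = 490.154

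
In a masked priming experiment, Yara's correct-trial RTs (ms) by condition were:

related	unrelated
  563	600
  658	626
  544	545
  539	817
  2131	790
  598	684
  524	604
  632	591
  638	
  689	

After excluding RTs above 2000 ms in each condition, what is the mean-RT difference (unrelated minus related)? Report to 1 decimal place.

58.8 ms

related: exclude 2131
M(related) = 5385/9 = 598.333
M(unrelated) = 5257/8 = 657.125
Difference = 657.125 − 598.333 = 58.792 ms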